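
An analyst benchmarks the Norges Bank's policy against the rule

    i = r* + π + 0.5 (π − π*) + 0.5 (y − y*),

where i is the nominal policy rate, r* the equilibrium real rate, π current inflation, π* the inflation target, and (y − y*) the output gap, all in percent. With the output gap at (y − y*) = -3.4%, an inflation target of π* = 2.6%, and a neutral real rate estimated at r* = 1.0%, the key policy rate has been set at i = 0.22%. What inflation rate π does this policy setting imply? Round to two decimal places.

1.48%

Collecting π: i = r* + (1 + 0.5) π − 0.5 π* + 0.5 (y − y*)
1.5 π = 0.22 − 1.0 + 0.5 × 2.6 − 0.5 × (-3.4) = 2.22
π = 2.22 / 1.5 = 1.48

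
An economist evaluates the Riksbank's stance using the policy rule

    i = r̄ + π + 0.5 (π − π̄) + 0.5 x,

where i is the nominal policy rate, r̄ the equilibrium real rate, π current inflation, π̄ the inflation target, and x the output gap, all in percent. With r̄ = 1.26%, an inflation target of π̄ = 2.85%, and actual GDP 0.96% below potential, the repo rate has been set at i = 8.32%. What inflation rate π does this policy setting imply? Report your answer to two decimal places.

Output 0.96% below potential → x = -0.96.
Collecting π: i = r̄ + (1 + 0.5) π − 0.5 π̄ + 0.5 x
1.5 π = 8.32 − 1.26 + 0.5 × 2.85 − 0.5 × (-0.96) = 8.965
π = 8.965 / 1.5 = 5.98

5.98%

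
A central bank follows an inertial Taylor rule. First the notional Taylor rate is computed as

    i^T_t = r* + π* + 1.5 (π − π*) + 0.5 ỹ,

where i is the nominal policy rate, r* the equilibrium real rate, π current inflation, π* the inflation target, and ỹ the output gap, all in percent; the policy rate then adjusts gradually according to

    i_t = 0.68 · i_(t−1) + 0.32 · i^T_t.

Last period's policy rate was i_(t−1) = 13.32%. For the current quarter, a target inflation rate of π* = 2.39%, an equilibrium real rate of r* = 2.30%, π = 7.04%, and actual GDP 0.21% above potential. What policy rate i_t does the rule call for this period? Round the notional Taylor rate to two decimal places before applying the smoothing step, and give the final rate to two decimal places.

Output 0.21% above potential → ỹ = 0.21.
i^T_t = 2.30 + 2.39 + 1.5 × (7.04 − 2.39) + 0.5 × 0.21
   = 2.30 + 2.39 + 6.975 + 0.105 = 11.77
i_t = 0.68 × 13.32 + 0.32 × 11.77 = 9.0576 + 3.7664 = 12.82

12.82%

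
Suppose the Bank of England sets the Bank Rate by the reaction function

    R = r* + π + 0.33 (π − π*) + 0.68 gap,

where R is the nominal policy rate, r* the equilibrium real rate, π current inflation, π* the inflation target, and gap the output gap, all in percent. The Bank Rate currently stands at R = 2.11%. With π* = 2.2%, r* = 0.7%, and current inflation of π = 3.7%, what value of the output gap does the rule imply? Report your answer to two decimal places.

0.68 gap = 2.11 − 0.7 − 3.7 − 0.33 × (3.7 − 2.2) = -2.785
gap = -2.785 / 0.68 = -4.10

-4.10%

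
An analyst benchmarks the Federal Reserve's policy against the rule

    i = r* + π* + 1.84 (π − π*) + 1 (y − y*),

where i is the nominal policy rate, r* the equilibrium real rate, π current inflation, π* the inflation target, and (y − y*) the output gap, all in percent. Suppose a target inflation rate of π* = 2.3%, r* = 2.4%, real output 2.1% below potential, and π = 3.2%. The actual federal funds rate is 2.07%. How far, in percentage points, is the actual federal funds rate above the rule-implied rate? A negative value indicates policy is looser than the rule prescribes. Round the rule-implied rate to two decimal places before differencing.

-2.19 pp

Output 2.1% below potential → (y − y*) = -2.1.
i = 2.4 + 2.3 + 1.84 × (3.2 − 2.3) + 1 × (-2.1)
   = 2.4 + 2.3 + 1.656 − 2.1 = 4.26
Deviation = 2.07 − 4.26 = -2.19 pp.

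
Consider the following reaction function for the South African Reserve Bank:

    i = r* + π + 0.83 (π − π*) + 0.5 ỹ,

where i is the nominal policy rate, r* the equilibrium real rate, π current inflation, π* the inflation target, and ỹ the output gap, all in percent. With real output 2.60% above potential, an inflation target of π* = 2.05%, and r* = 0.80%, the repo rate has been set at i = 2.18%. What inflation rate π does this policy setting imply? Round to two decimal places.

0.97%

Output 2.60% above potential → ỹ = 2.60.
Collecting π: i = r* + (1 + 0.83) π − 0.83 π* + 0.5 ỹ
1.83 π = 2.18 − 0.80 + 0.83 × 2.05 − 0.5 × 2.60 = 1.7815
π = 1.7815 / 1.83 = 0.97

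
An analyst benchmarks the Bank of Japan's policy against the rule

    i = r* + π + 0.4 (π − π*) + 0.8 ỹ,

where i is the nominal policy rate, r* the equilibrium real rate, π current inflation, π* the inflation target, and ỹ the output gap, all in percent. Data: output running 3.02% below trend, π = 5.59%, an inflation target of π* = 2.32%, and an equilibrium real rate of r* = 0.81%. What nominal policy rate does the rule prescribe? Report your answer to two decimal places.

Output 3.02% below potential → ỹ = -3.02.
i = 0.81 + 5.59 + 0.4 × (5.59 − 2.32) + 0.8 × (-3.02)
   = 0.81 + 5.59 + 1.308 − 2.416 = 5.29

5.29%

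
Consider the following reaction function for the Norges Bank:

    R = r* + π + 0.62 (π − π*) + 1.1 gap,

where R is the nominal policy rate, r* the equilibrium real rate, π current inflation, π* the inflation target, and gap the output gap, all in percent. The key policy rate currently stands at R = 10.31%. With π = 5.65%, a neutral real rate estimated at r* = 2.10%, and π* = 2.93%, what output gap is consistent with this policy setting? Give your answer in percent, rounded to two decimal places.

0.79%

1.1 gap = 10.31 − 2.10 − 5.65 − 0.62 × (5.65 − 2.93) = 0.8736
gap = 0.8736 / 1.1 = 0.79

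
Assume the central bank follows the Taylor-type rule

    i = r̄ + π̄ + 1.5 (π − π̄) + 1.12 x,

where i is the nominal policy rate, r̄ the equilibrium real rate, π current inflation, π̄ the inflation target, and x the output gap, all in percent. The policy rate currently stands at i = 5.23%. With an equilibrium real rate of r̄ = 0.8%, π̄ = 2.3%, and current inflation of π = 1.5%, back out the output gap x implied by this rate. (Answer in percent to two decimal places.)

1.12 x = 5.23 − 0.8 − 2.3 − 1.5 × (1.5 − 2.3) = 3.33
x = 3.33 / 1.12 = 2.97

2.97%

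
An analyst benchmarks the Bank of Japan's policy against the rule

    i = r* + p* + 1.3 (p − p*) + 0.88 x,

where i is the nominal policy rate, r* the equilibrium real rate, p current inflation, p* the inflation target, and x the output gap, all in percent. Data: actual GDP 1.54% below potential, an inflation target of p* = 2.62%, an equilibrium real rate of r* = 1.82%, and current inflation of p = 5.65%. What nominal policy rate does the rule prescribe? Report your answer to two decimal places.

Output 1.54% below potential → x = -1.54.
i = 1.82 + 2.62 + 1.3 × (5.65 − 2.62) + 0.88 × (-1.54)
   = 1.82 + 2.62 + 3.939 − 1.3552 = 7.02

7.02%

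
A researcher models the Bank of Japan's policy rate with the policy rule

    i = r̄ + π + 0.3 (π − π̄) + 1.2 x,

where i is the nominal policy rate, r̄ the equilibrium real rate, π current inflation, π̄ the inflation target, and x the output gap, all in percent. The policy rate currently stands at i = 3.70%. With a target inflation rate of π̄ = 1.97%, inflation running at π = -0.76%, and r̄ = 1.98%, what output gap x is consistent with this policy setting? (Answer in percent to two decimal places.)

1.2 x = 3.70 − 1.98 − (-0.76) − 0.3 × ((-0.76) − 1.97) = 3.299
x = 3.299 / 1.2 = 2.75

2.75%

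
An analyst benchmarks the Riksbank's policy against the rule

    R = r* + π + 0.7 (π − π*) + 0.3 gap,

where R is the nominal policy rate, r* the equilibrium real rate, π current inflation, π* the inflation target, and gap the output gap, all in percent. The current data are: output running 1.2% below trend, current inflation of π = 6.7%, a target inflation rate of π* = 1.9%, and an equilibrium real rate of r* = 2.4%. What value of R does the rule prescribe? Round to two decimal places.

Output 1.2% below potential → gap = -1.2.
R = 2.4 + 6.7 + 0.7 × (6.7 − 1.9) + 0.3 × (-1.2)
   = 2.4 + 6.7 + 3.36 − 0.36 = 12.10

12.10%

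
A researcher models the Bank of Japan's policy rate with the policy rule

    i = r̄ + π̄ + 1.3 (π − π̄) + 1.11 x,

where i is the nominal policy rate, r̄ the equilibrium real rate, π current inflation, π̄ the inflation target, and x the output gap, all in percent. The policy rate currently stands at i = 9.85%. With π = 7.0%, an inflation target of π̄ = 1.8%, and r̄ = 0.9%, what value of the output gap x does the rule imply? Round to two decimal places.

1.11 x = 9.85 − 0.9 − 1.8 − 1.3 × (7.0 − 1.8) = 0.39
x = 0.39 / 1.11 = 0.35

0.35%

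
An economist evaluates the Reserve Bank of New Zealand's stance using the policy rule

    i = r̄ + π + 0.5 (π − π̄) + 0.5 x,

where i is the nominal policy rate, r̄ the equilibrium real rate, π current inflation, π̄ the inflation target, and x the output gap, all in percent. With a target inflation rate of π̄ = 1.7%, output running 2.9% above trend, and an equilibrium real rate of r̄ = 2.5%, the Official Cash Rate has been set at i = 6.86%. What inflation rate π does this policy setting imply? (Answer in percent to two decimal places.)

2.51%

Output 2.9% above potential → x = 2.9.
Collecting π: i = r̄ + (1 + 0.5) π − 0.5 π̄ + 0.5 x
1.5 π = 6.86 − 2.5 + 0.5 × 1.7 − 0.5 × 2.9 = 3.76
π = 3.76 / 1.5 = 2.51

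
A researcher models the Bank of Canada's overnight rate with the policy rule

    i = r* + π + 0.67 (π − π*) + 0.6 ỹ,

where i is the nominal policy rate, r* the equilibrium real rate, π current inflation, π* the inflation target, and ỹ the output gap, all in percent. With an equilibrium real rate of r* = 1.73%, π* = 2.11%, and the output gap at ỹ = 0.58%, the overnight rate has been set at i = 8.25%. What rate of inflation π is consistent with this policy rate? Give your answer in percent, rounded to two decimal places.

Collecting π: i = r* + (1 + 0.67) π − 0.67 π* + 0.6 ỹ
1.67 π = 8.25 − 1.73 + 0.67 × 2.11 − 0.6 × 0.58 = 7.5857
π = 7.5857 / 1.67 = 4.54

4.54%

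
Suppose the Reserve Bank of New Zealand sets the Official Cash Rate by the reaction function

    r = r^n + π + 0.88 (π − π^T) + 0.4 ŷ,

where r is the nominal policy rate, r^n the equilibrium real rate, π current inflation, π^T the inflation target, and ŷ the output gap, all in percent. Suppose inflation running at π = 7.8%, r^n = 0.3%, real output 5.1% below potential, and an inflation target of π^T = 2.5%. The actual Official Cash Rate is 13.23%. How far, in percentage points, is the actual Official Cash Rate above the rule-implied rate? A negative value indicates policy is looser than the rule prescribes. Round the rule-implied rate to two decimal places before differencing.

2.51 pp

Output 5.1% below potential → ŷ = -5.1.
r = 0.3 + 7.8 + 0.88 × (7.8 − 2.5) + 0.4 × (-5.1)
   = 0.3 + 7.8 + 4.664 − 2.04 = 10.72
Deviation = 13.23 − 10.72 = 2.51 pp.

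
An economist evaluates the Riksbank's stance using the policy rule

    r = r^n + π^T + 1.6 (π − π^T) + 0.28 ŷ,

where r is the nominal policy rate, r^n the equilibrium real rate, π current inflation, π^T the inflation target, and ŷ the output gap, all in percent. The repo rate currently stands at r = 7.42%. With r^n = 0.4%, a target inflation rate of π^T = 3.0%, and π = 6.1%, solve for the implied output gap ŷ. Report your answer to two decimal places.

0.28 ŷ = 7.42 − 0.4 − 3.0 − 1.6 × (6.1 − 3.0) = -0.94
ŷ = -0.94 / 0.28 = -3.36

-3.36%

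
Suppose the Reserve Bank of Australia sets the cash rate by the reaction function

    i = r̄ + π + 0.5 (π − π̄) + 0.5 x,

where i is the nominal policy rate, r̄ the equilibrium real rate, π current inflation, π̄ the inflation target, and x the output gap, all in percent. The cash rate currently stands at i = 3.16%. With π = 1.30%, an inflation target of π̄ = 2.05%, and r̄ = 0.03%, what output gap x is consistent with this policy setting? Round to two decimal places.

4.41%

0.5 x = 3.16 − 0.03 − 1.30 − 0.5 × (1.30 − 2.05) = 2.205
x = 2.205 / 0.5 = 4.41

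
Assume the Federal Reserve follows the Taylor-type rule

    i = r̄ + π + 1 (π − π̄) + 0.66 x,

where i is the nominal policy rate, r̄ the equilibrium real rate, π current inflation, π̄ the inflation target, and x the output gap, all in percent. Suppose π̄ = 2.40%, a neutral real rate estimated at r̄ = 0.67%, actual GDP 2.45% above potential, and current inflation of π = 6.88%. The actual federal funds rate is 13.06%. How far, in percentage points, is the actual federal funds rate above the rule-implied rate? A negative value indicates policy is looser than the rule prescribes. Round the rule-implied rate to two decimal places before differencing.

-0.59 pp

Output 2.45% above potential → x = 2.45.
i = 0.67 + 6.88 + 1 × (6.88 − 2.40) + 0.66 × 2.45
   = 0.67 + 6.88 + 4.48 + 1.617 = 13.65
Deviation = 13.06 − 13.65 = -0.59 pp.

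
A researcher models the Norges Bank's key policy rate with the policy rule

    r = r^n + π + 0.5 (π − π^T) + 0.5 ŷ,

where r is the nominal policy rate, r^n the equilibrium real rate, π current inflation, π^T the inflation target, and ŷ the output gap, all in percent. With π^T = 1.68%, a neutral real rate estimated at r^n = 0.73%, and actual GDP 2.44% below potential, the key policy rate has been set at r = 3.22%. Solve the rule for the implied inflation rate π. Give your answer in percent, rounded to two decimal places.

3.03%

Output 2.44% below potential → ŷ = -2.44.
Collecting π: r = r^n + (1 + 0.5) π − 0.5 π^T + 0.5 ŷ
1.5 π = 3.22 − 0.73 + 0.5 × 1.68 − 0.5 × (-2.44) = 4.55
π = 4.55 / 1.5 = 3.03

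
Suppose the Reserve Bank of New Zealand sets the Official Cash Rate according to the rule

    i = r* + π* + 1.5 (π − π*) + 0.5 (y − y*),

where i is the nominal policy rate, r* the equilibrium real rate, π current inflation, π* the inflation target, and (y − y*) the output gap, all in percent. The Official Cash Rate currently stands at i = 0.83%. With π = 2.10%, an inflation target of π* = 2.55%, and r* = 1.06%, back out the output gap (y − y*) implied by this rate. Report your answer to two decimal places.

-4.21%

0.5 (y − y*) = 0.83 − 1.06 − 2.55 − 1.5 × (2.10 − 2.55) = -2.105
(y − y*) = -2.105 / 0.5 = -4.21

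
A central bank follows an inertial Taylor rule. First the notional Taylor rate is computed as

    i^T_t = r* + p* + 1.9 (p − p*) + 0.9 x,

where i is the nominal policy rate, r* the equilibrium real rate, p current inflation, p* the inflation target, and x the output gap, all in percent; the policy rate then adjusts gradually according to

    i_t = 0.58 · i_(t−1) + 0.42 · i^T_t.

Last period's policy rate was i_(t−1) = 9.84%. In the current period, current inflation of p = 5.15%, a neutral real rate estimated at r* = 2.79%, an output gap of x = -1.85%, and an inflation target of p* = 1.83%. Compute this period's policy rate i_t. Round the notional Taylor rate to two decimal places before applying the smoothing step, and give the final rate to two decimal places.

i^T_t = 2.79 + 1.83 + 1.9 × (5.15 − 1.83) + 0.9 × (-1.85)
   = 2.79 + 1.83 + 6.308 − 1.665 = 9.26
i_t = 0.58 × 9.84 + 0.42 × 9.26 = 5.7072 + 3.8892 = 9.60

9.60%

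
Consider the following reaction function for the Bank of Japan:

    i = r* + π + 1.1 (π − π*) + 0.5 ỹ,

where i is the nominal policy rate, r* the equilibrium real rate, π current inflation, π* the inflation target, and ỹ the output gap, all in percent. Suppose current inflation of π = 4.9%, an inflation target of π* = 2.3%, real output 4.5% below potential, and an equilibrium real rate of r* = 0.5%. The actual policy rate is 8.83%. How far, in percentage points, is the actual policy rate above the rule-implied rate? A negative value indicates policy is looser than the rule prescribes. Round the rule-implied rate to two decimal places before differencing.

2.82 pp

Output 4.5% below potential → ỹ = -4.5.
i = 0.5 + 4.9 + 1.1 × (4.9 − 2.3) + 0.5 × (-4.5)
   = 0.5 + 4.9 + 2.86 − 2.25 = 6.01
Deviation = 8.83 − 6.01 = 2.82 pp.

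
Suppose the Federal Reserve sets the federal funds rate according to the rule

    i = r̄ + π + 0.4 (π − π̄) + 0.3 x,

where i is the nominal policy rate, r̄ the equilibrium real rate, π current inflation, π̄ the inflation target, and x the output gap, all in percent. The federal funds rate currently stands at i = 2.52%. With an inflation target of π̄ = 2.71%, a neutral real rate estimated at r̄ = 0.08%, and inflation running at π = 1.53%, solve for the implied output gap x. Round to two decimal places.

4.61%

0.3 x = 2.52 − 0.08 − 1.53 − 0.4 × (1.53 − 2.71) = 1.382
x = 1.382 / 0.3 = 4.61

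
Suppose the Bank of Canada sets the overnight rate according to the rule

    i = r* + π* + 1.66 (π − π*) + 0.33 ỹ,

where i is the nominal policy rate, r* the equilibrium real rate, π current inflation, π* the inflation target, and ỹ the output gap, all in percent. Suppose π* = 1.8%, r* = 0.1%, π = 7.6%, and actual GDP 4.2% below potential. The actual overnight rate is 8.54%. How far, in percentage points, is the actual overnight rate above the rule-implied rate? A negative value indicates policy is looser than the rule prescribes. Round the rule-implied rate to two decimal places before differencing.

Output 4.2% below potential → ỹ = -4.2.
i = 0.1 + 1.8 + 1.66 × (7.6 − 1.8) + 0.33 × (-4.2)
   = 0.1 + 1.8 + 9.628 − 1.386 = 10.14
Deviation = 8.54 − 10.14 = -1.60 pp.

-1.60 pp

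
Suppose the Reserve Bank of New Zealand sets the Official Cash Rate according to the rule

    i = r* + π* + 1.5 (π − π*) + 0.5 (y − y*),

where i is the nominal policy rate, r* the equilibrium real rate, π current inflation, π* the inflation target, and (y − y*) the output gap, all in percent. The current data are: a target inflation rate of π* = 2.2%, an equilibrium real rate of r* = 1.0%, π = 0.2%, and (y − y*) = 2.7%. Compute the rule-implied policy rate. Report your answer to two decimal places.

i = 1.0 + 2.2 + 1.5 × (0.2 − 2.2) + 0.5 × 2.7
   = 1.0 + 2.2 − 3 + 1.35 = 1.55

1.55%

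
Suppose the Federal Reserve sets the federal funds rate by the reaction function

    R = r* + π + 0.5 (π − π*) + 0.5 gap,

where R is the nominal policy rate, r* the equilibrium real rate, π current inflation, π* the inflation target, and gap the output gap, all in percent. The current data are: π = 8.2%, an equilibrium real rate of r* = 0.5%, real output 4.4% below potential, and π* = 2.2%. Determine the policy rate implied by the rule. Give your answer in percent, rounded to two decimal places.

Output 4.4% below potential → gap = -4.4.
R = 0.5 + 8.2 + 0.5 × (8.2 − 2.2) + 0.5 × (-4.4)
   = 0.5 + 8.2 + 3 − 2.2 = 9.50

9.50%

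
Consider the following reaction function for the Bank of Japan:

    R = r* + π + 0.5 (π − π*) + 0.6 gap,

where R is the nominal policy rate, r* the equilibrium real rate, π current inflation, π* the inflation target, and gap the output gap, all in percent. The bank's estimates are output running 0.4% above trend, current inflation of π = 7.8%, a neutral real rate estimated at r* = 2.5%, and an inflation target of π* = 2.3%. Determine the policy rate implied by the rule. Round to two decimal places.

13.29%

Output 0.4% above potential → gap = 0.4.
R = 2.5 + 7.8 + 0.5 × (7.8 − 2.3) + 0.6 × 0.4
   = 2.5 + 7.8 + 2.75 + 0.24 = 13.29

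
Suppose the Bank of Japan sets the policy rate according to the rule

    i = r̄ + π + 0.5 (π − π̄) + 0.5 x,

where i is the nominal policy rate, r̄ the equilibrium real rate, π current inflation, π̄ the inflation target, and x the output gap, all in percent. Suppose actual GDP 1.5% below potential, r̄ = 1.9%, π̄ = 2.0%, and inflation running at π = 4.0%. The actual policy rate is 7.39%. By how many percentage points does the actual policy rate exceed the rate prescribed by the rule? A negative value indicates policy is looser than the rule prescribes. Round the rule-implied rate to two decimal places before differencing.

1.24 pp

Output 1.5% below potential → x = -1.5.
i = 1.9 + 4.0 + 0.5 × (4.0 − 2.0) + 0.5 × (-1.5)
   = 1.9 + 4 + 1 − 0.75 = 6.15
Deviation = 7.39 − 6.15 = 1.24 pp.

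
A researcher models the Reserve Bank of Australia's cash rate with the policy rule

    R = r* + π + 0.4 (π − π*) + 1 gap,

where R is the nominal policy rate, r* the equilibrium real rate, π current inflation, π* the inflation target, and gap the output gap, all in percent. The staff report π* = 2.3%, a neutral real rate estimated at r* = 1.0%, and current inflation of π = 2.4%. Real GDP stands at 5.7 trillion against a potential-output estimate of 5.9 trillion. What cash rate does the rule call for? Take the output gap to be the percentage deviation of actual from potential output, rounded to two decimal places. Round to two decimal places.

0.05%

Output gap = 100 × (5.7 − 5.9) / 5.9 = -3.39%.
R = 1.00 + 2.40 + 0.4 × (2.40 − 2.30) + 1 × (-3.39)
   = 1.00 + 2.4 + 0.04 − 3.39 = 0.05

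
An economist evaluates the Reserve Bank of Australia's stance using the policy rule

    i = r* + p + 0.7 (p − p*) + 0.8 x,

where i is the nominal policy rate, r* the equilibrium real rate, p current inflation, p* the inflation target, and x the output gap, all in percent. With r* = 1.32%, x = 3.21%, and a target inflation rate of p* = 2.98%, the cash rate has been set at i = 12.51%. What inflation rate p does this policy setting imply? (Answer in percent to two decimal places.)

6.30%

Collecting p: i = r* + (1 + 0.7) p − 0.7 p* + 0.8 x
1.7 p = 12.51 − 1.32 + 0.7 × 2.98 − 0.8 × 3.21 = 10.708
p = 10.708 / 1.7 = 6.30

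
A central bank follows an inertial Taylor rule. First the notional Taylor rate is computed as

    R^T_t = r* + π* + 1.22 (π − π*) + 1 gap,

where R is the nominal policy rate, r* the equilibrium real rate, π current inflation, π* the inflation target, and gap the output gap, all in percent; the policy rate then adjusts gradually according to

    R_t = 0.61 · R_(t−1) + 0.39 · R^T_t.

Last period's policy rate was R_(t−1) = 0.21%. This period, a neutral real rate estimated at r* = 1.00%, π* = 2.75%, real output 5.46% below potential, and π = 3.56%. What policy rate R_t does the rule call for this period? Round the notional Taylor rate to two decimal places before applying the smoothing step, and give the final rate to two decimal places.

-0.15%

Output 5.46% below potential → gap = -5.46.
R^T_t = 1.00 + 2.75 + 1.22 × (3.56 − 2.75) + 1 × (-5.46)
   = 1.00 + 2.75 + 0.9882 − 5.46 = -0.72
R_t = 0.61 × 0.21 + 0.39 × (-0.72) = 0.1281 − 0.2808 = -0.15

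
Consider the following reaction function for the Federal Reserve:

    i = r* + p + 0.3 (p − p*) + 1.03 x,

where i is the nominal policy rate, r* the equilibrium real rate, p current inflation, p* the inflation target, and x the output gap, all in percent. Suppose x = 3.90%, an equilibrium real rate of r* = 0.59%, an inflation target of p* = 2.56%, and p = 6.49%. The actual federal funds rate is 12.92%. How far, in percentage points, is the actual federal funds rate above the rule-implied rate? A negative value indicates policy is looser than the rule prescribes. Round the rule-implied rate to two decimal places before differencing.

i = 0.59 + 6.49 + 0.3 × (6.49 − 2.56) + 1.03 × 3.90
   = 0.59 + 6.49 + 1.179 + 4.017 = 12.28
Deviation = 12.92 − 12.28 = 0.64 pp.

0.64 pp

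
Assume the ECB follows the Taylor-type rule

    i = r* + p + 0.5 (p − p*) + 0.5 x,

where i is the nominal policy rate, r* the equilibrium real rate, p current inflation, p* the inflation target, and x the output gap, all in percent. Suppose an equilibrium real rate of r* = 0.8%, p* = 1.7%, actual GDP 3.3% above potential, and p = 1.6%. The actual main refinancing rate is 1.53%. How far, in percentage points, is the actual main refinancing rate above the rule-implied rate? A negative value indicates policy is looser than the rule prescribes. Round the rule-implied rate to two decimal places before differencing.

Output 3.3% above potential → x = 3.3.
i = 0.8 + 1.6 + 0.5 × (1.6 − 1.7) + 0.5 × 3.3
   = 0.8 + 1.6 − 0.05 + 1.65 = 4.00
Deviation = 1.53 − 4.00 = -2.47 pp.

-2.47 pp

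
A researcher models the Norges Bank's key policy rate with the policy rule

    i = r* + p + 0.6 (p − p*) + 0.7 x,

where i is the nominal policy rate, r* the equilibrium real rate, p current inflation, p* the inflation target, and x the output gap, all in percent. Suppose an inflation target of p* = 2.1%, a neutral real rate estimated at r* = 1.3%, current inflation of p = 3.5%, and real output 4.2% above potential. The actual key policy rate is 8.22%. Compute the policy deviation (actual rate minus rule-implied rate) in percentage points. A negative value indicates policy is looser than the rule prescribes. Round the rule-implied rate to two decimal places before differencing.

-0.36 pp

Output 4.2% above potential → x = 4.2.
i = 1.3 + 3.5 + 0.6 × (3.5 − 2.1) + 0.7 × 4.2
   = 1.3 + 3.5 + 0.84 + 2.94 = 8.58
Deviation = 8.22 − 8.58 = -0.36 pp.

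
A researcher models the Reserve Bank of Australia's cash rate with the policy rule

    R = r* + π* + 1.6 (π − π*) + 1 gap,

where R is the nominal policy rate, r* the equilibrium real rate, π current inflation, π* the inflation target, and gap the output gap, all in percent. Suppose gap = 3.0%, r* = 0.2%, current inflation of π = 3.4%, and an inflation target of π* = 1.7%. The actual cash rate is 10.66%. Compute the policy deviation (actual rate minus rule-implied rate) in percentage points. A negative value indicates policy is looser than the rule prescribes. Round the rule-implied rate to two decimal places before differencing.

R = 0.2 + 1.7 + 1.6 × (3.4 − 1.7) + 1 × 3.0
   = 0.2 + 1.7 + 2.72 + 3 = 7.62
Deviation = 10.66 − 7.62 = 3.04 pp.

3.04 pp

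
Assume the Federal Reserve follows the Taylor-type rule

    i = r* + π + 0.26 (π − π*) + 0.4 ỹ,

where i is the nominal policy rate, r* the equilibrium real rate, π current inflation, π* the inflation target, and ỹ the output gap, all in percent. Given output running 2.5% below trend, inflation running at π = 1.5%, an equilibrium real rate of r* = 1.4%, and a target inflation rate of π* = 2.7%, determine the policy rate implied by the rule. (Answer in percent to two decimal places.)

1.59%

Output 2.5% below potential → ỹ = -2.5.
i = 1.4 + 1.5 + 0.26 × (1.5 − 2.7) + 0.4 × (-2.5)
   = 1.4 + 1.5 − 0.312 − 1 = 1.59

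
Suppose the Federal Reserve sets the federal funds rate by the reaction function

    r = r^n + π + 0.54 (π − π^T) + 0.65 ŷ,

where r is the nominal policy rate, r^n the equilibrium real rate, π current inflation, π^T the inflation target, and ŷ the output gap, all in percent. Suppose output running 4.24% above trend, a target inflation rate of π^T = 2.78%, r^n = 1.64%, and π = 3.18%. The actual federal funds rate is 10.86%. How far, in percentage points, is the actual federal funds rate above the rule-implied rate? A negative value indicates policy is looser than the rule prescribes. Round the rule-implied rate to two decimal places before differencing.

3.07 pp

Output 4.24% above potential → ŷ = 4.24.
r = 1.64 + 3.18 + 0.54 × (3.18 − 2.78) + 0.65 × 4.24
   = 1.64 + 3.18 + 0.216 + 2.756 = 7.79
Deviation = 10.86 − 7.79 = 3.07 pp.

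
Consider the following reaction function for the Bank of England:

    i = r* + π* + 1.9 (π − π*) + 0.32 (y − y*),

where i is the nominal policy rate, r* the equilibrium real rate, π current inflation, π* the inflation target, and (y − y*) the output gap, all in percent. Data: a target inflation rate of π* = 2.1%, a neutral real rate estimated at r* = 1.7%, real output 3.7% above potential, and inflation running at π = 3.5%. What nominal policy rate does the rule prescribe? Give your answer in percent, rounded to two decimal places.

Output 3.7% above potential → (y − y*) = 3.7.
i = 1.7 + 2.1 + 1.9 × (3.5 − 2.1) + 0.32 × 3.7
   = 1.7 + 2.1 + 2.66 + 1.184 = 7.64

7.64%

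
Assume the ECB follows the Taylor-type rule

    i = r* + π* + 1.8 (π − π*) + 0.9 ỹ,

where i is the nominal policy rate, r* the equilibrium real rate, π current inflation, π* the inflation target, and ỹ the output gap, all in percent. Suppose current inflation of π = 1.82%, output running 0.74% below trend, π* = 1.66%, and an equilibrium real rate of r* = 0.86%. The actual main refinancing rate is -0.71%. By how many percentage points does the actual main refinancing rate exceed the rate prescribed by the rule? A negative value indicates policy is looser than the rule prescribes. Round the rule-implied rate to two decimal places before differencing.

Output 0.74% below potential → ỹ = -0.74.
i = 0.86 + 1.66 + 1.8 × (1.82 − 1.66) + 0.9 × (-0.74)
   = 0.86 + 1.66 + 0.288 − 0.666 = 2.14
Deviation = -0.71 − 2.14 = -2.85 pp.

-2.85 pp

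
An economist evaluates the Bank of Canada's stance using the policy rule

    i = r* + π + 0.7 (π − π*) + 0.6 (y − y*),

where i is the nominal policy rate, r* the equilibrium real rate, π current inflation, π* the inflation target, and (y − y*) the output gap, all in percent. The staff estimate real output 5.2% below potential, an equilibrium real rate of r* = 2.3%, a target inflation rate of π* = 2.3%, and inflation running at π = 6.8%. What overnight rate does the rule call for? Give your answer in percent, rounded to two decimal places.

Output 5.2% below potential → (y − y*) = -5.2.
i = 2.3 + 6.8 + 0.7 × (6.8 − 2.3) + 0.6 × (-5.2)
   = 2.3 + 6.8 + 3.15 − 3.12 = 9.13

9.13%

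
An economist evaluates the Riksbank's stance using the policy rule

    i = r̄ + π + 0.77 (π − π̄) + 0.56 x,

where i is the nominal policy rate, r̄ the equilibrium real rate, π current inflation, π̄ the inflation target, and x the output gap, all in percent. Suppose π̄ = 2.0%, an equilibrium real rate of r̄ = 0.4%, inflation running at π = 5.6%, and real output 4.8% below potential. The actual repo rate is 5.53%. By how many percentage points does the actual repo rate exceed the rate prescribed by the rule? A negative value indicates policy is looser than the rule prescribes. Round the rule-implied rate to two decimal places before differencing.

-0.55 pp

Output 4.8% below potential → x = -4.8.
i = 0.4 + 5.6 + 0.77 × (5.6 − 2.0) + 0.56 × (-4.8)
   = 0.4 + 5.6 + 2.772 − 2.688 = 6.08
Deviation = 5.53 − 6.08 = -0.55 pp.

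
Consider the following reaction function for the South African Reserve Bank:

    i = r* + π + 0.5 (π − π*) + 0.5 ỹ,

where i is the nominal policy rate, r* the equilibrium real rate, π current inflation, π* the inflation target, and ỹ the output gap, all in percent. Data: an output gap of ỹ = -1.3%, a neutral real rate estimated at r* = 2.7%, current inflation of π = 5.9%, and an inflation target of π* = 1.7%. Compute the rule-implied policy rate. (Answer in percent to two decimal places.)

10.05%

i = 2.7 + 5.9 + 0.5 × (5.9 − 1.7) + 0.5 × (-1.3)
   = 2.7 + 5.9 + 2.1 − 0.65 = 10.05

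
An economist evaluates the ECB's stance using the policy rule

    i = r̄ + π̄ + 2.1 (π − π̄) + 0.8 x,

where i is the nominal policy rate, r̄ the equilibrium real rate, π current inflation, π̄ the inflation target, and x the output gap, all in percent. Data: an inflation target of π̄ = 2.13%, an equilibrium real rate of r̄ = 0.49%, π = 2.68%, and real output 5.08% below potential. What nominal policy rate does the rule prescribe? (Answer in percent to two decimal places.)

-0.29%

Output 5.08% below potential → x = -5.08.
i = 0.49 + 2.13 + 2.1 × (2.68 − 2.13) + 0.8 × (-5.08)
   = 0.49 + 2.13 + 1.155 − 4.064 = -0.29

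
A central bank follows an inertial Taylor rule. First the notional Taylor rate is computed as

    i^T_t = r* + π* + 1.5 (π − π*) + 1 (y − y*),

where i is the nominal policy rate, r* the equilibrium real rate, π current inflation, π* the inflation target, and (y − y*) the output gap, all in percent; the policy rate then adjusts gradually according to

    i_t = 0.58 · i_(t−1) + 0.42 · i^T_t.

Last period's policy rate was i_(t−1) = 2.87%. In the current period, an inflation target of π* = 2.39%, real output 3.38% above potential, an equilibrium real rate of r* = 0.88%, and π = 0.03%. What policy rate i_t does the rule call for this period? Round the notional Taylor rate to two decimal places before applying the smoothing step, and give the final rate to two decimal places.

Output 3.38% above potential → (y − y*) = 3.38.
i^T_t = 0.88 + 2.39 + 1.5 × (0.03 − 2.39) + 1 × 3.38
   = 0.88 + 2.39 − 3.54 + 3.38 = 3.11
i_t = 0.58 × 2.87 + 0.42 × 3.11 = 1.6646 + 1.3062 = 2.97

2.97%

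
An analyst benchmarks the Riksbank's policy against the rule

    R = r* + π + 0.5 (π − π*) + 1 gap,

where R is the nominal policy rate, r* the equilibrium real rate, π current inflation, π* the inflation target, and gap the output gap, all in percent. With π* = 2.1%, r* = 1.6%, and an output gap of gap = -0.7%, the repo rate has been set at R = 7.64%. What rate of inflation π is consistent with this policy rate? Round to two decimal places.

Collecting π: R = r* + (1 + 0.5) π − 0.5 π* + 1 gap
1.5 π = 7.64 − 1.6 + 0.5 × 2.1 − 1 × (-0.7) = 7.79
π = 7.79 / 1.5 = 5.19

5.19%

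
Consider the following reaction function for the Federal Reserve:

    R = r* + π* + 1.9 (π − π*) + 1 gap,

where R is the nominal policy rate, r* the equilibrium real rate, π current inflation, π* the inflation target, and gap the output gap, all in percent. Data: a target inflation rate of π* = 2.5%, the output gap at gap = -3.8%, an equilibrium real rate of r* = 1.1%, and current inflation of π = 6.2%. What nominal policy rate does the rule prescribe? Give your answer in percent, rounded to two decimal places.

6.83%

R = 1.1 + 2.5 + 1.9 × (6.2 − 2.5) + 1 × (-3.8)
   = 1.1 + 2.5 + 7.03 − 3.8 = 6.83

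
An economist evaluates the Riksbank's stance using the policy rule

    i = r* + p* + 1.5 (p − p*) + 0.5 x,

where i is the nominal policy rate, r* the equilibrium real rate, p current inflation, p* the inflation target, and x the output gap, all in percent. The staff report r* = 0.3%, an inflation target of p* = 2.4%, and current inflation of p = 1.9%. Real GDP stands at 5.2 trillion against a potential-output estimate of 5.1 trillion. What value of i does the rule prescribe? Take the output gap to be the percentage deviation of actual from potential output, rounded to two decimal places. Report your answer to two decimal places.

2.93%

Output gap = 100 × (5.2 − 5.1) / 5.1 = 1.96%.
i = 0.30 + 2.40 + 1.5 × (1.90 − 2.40) + 0.5 × 1.96
   = 0.30 + 2.4 − 0.75 + 0.98 = 2.93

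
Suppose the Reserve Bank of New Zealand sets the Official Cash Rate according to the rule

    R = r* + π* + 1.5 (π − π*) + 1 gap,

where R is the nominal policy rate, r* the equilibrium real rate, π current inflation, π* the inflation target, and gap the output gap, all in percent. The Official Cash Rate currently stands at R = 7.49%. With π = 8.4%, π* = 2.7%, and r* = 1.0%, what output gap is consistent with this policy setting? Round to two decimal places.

-4.76%

1 gap = 7.49 − 1.0 − 2.7 − 1.5 × (8.4 − 2.7) = -4.76
gap = -4.76 / 1 = -4.76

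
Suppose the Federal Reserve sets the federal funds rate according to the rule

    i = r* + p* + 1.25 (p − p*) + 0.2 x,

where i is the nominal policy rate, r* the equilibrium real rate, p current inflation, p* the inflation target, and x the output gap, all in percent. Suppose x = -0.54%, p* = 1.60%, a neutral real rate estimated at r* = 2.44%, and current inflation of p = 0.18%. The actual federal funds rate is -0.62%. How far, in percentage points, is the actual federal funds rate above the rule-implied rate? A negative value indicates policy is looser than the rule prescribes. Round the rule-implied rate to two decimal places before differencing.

i = 2.44 + 1.60 + 1.25 × (0.18 − 1.60) + 0.2 × (-0.54)
   = 2.44 + 1.6 − 1.775 − 0.108 = 2.16
Deviation = -0.62 − 2.16 = -2.78 pp.

-2.78 pp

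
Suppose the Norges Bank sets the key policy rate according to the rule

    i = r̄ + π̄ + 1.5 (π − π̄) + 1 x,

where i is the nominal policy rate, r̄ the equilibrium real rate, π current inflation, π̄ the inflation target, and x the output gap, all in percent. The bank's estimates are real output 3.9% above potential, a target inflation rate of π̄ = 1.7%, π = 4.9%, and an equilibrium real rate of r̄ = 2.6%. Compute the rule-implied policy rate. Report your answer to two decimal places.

Output 3.9% above potential → x = 3.9.
i = 2.6 + 1.7 + 1.5 × (4.9 − 1.7) + 1 × 3.9
   = 2.6 + 1.7 + 4.8 + 3.9 = 13.00

13.00%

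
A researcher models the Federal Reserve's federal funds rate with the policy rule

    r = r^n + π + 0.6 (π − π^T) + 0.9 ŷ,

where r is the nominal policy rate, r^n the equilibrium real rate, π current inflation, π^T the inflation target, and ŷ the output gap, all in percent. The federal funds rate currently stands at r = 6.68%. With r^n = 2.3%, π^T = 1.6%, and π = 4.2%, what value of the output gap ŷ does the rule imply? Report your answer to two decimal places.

0.9 ŷ = 6.68 − 2.3 − 4.2 − 0.6 × (4.2 − 1.6) = -1.38
ŷ = -1.38 / 0.9 = -1.53

-1.53%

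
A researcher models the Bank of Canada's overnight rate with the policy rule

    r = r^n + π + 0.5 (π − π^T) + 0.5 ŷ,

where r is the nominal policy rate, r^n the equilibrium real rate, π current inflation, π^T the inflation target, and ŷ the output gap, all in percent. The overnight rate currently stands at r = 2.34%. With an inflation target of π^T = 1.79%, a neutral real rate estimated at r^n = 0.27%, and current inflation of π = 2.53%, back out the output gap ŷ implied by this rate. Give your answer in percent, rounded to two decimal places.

0.5 ŷ = 2.34 − 0.27 − 2.53 − 0.5 × (2.53 − 1.79) = -0.83
ŷ = -0.83 / 0.5 = -1.66

-1.66%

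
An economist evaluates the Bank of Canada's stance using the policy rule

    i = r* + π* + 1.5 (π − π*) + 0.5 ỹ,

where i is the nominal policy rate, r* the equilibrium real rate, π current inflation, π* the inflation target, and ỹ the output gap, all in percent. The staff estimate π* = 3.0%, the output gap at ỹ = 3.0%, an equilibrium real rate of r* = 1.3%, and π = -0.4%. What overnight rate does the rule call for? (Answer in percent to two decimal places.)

0.70%

i = 1.3 + 3.0 + 1.5 × (-0.4 − 3.0) + 0.5 × 3.0
   = 1.3 + 3 − 5.1 + 1.5 = 0.70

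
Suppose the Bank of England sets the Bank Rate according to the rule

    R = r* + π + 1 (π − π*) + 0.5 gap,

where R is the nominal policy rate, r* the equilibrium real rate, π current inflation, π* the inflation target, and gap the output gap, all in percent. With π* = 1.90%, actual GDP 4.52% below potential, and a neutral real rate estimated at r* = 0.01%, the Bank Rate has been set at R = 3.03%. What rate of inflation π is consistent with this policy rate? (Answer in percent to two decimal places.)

Output 4.52% below potential → gap = -4.52.
Collecting π: R = r* + (1 + 1) π − 1 π* + 0.5 gap
2 π = 3.03 − 0.01 + 1 × 1.90 − 0.5 × (-4.52) = 7.18
π = 7.18 / 2 = 3.59

3.59%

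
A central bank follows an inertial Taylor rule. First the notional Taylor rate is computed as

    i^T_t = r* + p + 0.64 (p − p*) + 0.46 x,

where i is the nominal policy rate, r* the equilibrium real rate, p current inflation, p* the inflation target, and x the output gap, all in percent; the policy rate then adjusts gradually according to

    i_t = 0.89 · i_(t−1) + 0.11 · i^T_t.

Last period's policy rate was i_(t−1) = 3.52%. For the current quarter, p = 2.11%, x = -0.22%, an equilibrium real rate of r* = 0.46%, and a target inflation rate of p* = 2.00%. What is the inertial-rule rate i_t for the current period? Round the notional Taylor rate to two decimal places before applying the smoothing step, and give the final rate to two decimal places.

i^T_t = 0.46 + 2.11 + 0.64 × (2.11 − 2.00) + 0.46 × (-0.22)
   = 0.46 + 2.11 + 0.0704 − 0.1012 = 2.54
i_t = 0.89 × 3.52 + 0.11 × 2.54 = 3.1328 + 0.2794 = 3.41

3.41%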